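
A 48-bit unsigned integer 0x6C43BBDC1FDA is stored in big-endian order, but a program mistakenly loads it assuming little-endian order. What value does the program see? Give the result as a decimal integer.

Stored big-endian, the bytes at ascending addresses are 6C 43 BB DC 1F DA.
Read back as little-endian, the first byte is least significant, giving 0xDA1FDCBB436C.
0xDA1FDCBB436C = 239830382101356.

239830382101356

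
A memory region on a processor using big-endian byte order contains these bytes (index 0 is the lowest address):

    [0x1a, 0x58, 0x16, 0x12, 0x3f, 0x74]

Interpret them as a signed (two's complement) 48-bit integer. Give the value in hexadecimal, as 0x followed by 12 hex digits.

0x1A5816123F74

Big-endian stores the most-significant byte at the lowest address.
The bytes are already most-significant first: 0x1A5816123F74.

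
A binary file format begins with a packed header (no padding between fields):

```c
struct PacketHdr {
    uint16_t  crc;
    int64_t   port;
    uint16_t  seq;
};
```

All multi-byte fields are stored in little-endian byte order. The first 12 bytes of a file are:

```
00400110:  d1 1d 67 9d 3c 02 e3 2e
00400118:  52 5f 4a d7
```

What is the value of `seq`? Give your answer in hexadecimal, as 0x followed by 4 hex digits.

0xD74A

`seq` follows `crc` (2 B), `port` (8 B), so it starts at offset 2 + 8 = 10 and occupies 2 bytes.
Bytes at offsets 10..11: 4A D7.
Little-endian stores the least-significant byte at the lowest address.
Reassemble most-significant byte first: D7 4A → 0xD74A.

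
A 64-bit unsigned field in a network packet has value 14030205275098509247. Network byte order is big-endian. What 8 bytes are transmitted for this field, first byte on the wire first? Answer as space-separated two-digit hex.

14030205275098509247 in hexadecimal, padded to 64 bits, is 0xC2B54D5CCC0EEFBF.
Split into bytes (most-significant first): C2 B5 4D 5C CC 0E EF BF.
In big-endian order the high byte comes first in memory.
So the memory order matches the most-significant-first order: C2 B5 4D 5C CC 0E EF BF.

C2 B5 4D 5C CC 0E EF BF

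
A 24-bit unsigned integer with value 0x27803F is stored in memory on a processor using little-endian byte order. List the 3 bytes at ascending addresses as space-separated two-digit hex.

3F 80 27

Split into bytes (most-significant first): 27 80 3F.
Little-endian: lowest address holds the least-significant byte.
So at ascending addresses the bytes are 3F 80 27.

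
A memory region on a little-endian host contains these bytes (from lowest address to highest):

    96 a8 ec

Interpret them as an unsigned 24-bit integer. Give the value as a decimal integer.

Little-endian stores the least-significant byte at the lowest address.
Reassemble most-significant byte first: EC A8 96 → 0xECA896.
0xECA896 = 15509654.

15509654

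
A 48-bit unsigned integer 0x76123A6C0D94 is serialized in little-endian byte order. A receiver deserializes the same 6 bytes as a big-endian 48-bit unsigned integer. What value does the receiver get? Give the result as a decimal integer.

Stored little-endian, the bytes at ascending addresses are 94 0D 6C 3A 12 76.
Read back as big-endian, the last byte is least significant, giving 0x940D6C3A1276.
0x940D6C3A1276 = 162785371230838.

162785371230838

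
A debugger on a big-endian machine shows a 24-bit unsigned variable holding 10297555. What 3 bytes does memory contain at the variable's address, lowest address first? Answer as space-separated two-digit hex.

9D 20 D3

10297555 in hexadecimal, padded to 24 bits, is 0x9D20D3.
Split into bytes (most-significant first): 9D 20 D3.
Big-endian stores the most-significant byte at the lowest address.
So the memory order matches the most-significant-first order: 9D 20 D3.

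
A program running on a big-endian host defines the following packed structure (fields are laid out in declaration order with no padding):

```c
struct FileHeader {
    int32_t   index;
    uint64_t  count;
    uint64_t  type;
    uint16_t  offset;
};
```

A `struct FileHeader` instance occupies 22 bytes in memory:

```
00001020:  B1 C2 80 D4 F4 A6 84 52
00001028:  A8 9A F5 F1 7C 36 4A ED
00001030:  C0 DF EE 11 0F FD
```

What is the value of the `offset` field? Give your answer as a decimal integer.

`offset` follows `index` (4 B), `count` (8 B), `type` (8 B), so it starts at offset 4 + 8 + 8 = 20 and occupies 2 bytes.
Bytes at offsets 20..21: 0F FD.
Big-endian stores the most-significant byte at the lowest address.
The bytes are already most-significant first: 0x0FFD.
0x0FFD = 4093.

4093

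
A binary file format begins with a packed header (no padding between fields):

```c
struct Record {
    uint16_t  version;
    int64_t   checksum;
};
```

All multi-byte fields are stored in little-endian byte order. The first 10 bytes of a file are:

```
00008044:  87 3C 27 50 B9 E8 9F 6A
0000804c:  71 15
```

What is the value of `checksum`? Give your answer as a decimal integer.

`checksum` follows `version` (2 bytes), so it starts at byte offset 2 and occupies 8 bytes.
Bytes at offsets 2..9: 27 50 B9 E8 9F 6A 71 15.
Little-endian: lowest address holds the least-significant byte.
Reassemble most-significant byte first: 15 71 6A 9F E8 B9 50 27 → 0x15716A9FE8B95027.
0x15716A9FE8B95027 = 1545133382201593895.

1545133382201593895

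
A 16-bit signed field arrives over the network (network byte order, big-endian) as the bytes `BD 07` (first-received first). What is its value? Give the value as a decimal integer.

Big-endian stores the most-significant byte at the lowest address.
The bytes are already most-significant first: 0xBD07.
Top bit is set, so as a signed 16-bit value this is 0xBD07 − 2^16 = -17145.

-17145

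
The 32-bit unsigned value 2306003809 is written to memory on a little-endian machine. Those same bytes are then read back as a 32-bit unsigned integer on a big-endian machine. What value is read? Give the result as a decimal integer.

1641247369

2306003809 in 32-bit hexadecimal is 0x8972D361.
Stored little-endian, the bytes at ascending addresses are 61 D3 72 89.
Read back as big-endian, the last byte is least significant, giving 0x61D37289.
0x61D37289 = 1641247369.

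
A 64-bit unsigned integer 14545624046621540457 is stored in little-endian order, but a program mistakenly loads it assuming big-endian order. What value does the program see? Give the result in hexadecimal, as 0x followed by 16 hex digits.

14545624046621540457 in 64-bit hexadecimal is 0xC9DC70011F41C069.
Stored little-endian, the bytes at ascending addresses are 69 C0 41 1F 01 70 DC C9.
Read back as big-endian, the last byte is least significant, giving 0x69C0411F0170DCC9.

0x69C0411F0170DCC9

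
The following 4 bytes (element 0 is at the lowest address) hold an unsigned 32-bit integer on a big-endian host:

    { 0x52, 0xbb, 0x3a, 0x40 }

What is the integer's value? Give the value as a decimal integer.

Big-endian: lowest address holds the most-significant byte.
The bytes are already most-significant first: 0x52BB3A40.
0x52BB3A40 = 1388001856.

1388001856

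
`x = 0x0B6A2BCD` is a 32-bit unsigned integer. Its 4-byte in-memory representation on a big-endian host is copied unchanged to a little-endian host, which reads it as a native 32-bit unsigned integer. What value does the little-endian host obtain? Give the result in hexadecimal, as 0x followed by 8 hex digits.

Stored big-endian, the bytes at ascending addresses are 0B 6A 2B CD.
Read back as little-endian, the first byte is least significant, giving 0xCD2B6A0B.

0xCD2B6A0B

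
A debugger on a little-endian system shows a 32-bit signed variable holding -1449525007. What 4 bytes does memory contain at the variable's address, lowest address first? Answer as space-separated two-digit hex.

Two's complement of -1449525007 in 32 bits: 1449525007 = 0x5665FF0F; invert → 0xA99A00F0; add 1 → 0xA99A00F1.
Split into bytes (most-significant first): A9 9A 00 F1.
Little-endian: lowest address holds the least-significant byte.
So at ascending addresses the bytes are F1 00 9A A9.

F1 00 9A A9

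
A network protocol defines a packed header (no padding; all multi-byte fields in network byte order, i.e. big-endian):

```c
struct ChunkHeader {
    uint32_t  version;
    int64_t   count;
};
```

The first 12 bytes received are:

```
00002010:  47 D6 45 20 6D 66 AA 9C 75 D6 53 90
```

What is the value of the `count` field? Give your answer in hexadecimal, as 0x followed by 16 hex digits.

0x6D66AA9C75D65390

`count` follows `version` (4 bytes), so it starts at byte offset 4 and occupies 8 bytes.
Bytes at offsets 4..11: 6D 66 AA 9C 75 D6 53 90.
Big-endian: lowest address holds the most-significant byte.
The bytes are already most-significant first: 0x6D66AA9C75D65390.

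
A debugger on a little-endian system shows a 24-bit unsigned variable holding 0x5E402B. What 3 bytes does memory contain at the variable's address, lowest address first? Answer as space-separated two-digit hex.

Split into bytes (most-significant first): 5E 40 2B.
Little-endian: lowest address holds the least-significant byte.
So at ascending addresses the bytes are 2B 40 5E.

2B 40 5E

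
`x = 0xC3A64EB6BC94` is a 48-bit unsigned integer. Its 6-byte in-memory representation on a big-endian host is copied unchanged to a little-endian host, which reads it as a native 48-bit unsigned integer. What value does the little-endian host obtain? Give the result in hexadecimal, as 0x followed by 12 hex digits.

0x94BCB64EA6C3

Stored big-endian, the bytes at ascending addresses are C3 A6 4E B6 BC 94.
Read back as little-endian, the first byte is least significant, giving 0x94BCB64EA6C3.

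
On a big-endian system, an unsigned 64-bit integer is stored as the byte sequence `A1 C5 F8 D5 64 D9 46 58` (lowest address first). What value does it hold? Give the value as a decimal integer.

11656996805922080344

Big-endian stores the most-significant byte at the lowest address.
The bytes are already most-significant first: 0xA1C5F8D564D94658.
0xA1C5F8D564D94658 = 11656996805922080344.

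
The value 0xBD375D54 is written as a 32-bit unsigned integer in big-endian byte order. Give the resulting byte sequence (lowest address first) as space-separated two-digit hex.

BD 37 5D 54

Split into bytes (most-significant first): BD 37 5D 54.
In big-endian order the high byte comes first in memory.
So the memory order matches the most-significant-first order: BD 37 5D 54.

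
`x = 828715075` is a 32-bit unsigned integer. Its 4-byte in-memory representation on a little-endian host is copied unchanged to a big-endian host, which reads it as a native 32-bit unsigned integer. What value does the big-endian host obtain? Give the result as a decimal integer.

828715075 in 32-bit hexadecimal is 0x31653043.
Stored little-endian, the bytes at ascending addresses are 43 30 65 31.
Read back as big-endian, the last byte is least significant, giving 0x43306531.
0x43306531 = 1127245105.

1127245105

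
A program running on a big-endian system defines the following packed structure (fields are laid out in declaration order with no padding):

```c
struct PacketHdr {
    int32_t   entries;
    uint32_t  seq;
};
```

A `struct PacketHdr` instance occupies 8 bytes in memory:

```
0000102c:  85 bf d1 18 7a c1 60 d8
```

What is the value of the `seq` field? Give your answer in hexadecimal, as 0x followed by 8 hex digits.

`seq` follows `entries` (4 bytes), so it starts at byte offset 4 and occupies 4 bytes.
Bytes at offsets 4..7: 7A C1 60 D8.
In big-endian order the high byte comes first in memory.
The bytes are already most-significant first: 0x7AC160D8.

0x7AC160D8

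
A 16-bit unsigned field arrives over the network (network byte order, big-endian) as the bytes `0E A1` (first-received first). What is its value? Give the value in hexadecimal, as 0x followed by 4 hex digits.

0x0EA1

Big-endian stores the most-significant byte at the lowest address.
The bytes are already most-significant first: 0x0EA1.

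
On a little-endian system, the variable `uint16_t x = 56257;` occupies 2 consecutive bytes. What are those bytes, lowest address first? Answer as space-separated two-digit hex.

C1 DB

56257 in hexadecimal, padded to 16 bits, is 0xDBC1.
Split into bytes (most-significant first): DB C1.
Little-endian stores the least-significant byte at the lowest address.
So at ascending addresses the bytes are C1 DB.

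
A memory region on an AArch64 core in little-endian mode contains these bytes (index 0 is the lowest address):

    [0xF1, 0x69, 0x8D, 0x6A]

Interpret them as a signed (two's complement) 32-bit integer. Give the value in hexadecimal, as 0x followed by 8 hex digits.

Little-endian stores the least-significant byte at the lowest address.
Reassemble most-significant byte first: 6A 8D 69 F1 → 0x6A8D69F1.

0x6A8D69F1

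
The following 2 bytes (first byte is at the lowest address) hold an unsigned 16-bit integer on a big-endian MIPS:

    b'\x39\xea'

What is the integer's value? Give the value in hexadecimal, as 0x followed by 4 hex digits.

0x39EA

In big-endian order the high byte comes first in memory.
The bytes are already most-significant first: 0x39EA.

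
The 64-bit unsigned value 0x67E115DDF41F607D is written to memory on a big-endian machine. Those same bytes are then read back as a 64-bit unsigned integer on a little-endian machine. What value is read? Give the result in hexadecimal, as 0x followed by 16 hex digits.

0x7D601FF4DD15E167

Stored big-endian, the bytes at ascending addresses are 67 E1 15 DD F4 1F 60 7D.
Read back as little-endian, the first byte is least significant, giving 0x7D601FF4DD15E167.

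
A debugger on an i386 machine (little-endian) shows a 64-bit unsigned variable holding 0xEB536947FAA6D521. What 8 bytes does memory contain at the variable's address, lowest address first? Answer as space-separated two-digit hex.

21 D5 A6 FA 47 69 53 EB

Split into bytes (most-significant first): EB 53 69 47 FA A6 D5 21.
Little-endian: lowest address holds the least-significant byte.
So at ascending addresses the bytes are 21 D5 A6 FA 47 69 53 EB.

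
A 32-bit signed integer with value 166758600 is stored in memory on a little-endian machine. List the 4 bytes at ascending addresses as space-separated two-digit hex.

C8 88 F0 09

166758600 in hexadecimal, padded to 32 bits, is 0x09F088C8.
Split into bytes (most-significant first): 09 F0 88 C8.
Little-endian stores the least-significant byte at the lowest address.
So at ascending addresses the bytes are C8 88 F0 09.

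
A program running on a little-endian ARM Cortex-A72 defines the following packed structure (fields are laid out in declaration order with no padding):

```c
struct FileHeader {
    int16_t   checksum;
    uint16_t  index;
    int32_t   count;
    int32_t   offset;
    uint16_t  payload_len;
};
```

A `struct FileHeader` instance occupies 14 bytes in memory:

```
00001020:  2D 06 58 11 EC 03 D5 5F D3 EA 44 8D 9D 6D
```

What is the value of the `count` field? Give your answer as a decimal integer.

1607795692

`count` follows `checksum` (2 B), `index` (2 B), so it starts at offset 2 + 2 = 4 and occupies 4 bytes.
Bytes at offsets 4..7: EC 03 D5 5F.
Little-endian: lowest address holds the least-significant byte.
Reassemble most-significant byte first: 5F D5 03 EC → 0x5FD503EC.
0x5FD503EC = 1607795692.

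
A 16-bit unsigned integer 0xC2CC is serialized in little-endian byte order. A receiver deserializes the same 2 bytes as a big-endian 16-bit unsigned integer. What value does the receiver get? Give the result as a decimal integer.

52418

Stored little-endian, the bytes at ascending addresses are CC C2.
Read back as big-endian, the last byte is least significant, giving 0xCCC2.
0xCCC2 = 52418.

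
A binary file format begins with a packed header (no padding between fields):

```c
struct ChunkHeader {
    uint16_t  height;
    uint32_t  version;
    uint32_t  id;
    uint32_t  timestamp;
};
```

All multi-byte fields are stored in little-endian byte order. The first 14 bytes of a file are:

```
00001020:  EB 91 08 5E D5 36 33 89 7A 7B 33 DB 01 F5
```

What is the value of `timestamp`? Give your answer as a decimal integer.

`timestamp` follows `height` (2 B), `version` (4 B), `id` (4 B), so it starts at offset 2 + 4 + 4 = 10 and occupies 4 bytes.
Bytes at offsets 10..13: 33 DB 01 F5.
In little-endian order the low byte comes first in memory.
Reassemble most-significant byte first: F5 01 DB 33 → 0xF501DB33.
0xF501DB33 = 4110539571.

4110539571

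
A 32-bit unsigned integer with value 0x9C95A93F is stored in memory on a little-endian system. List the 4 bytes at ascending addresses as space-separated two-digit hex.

3F A9 95 9C

Split into bytes (most-significant first): 9C 95 A9 3F.
In little-endian order the low byte comes first in memory.
So at ascending addresses the bytes are 3F A9 95 9C.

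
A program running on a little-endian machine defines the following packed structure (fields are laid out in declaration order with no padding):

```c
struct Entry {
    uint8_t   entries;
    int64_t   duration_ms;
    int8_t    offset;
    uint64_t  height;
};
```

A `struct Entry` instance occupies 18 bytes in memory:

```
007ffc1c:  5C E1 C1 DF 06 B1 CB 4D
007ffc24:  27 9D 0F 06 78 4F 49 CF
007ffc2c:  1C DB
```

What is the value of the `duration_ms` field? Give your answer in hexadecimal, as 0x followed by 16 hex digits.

`duration_ms` follows `entries` (1 byte), so it starts at byte offset 1 and occupies 8 bytes.
Bytes at offsets 1..8: E1 C1 DF 06 B1 CB 4D 27.
In little-endian order the low byte comes first in memory.
Reassemble most-significant byte first: 27 4D CB B1 06 DF C1 E1 → 0x274DCBB106DFC1E1.

0x274DCBB106DFC1E1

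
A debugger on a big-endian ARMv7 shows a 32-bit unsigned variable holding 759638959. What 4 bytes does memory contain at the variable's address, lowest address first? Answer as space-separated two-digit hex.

2D 47 2B AF

759638959 in hexadecimal, padded to 32 bits, is 0x2D472BAF.
Split into bytes (most-significant first): 2D 47 2B AF.
Big-endian: lowest address holds the most-significant byte.
So the memory order matches the most-significant-first order: 2D 47 2B AF.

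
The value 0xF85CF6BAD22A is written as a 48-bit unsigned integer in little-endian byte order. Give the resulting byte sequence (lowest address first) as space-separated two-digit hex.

Split into bytes (most-significant first): F8 5C F6 BA D2 2A.
In little-endian order the low byte comes first in memory.
So at ascending addresses the bytes are 2A D2 BA F6 5C F8.

2A D2 BA F6 5C F8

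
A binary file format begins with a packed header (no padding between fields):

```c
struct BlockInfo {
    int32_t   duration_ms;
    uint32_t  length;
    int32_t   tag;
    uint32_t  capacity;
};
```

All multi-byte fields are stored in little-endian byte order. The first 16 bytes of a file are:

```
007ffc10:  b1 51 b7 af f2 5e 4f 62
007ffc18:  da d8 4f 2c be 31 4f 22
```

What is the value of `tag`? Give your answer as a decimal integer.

743430362

`tag` follows `duration_ms` (4 B), `length` (4 B), so it starts at offset 4 + 4 = 8 and occupies 4 bytes.
Bytes at offsets 8..11: DA D8 4F 2C.
Little-endian stores the least-significant byte at the lowest address.
Reassemble most-significant byte first: 2C 4F D8 DA → 0x2C4FD8DA.
0x2C4FD8DA = 743430362.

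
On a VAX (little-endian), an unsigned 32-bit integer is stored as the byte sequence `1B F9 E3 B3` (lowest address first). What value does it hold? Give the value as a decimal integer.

Little-endian: lowest address holds the least-significant byte.
Reassemble most-significant byte first: B3 E3 F9 1B → 0xB3E3F91B.
0xB3E3F91B = 3018062107.

3018062107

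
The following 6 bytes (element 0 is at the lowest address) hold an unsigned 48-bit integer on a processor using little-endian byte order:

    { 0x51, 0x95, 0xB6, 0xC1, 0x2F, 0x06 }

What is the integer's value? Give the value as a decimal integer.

6802183198033

Little-endian: lowest address holds the least-significant byte.
Reassemble most-significant byte first: 06 2F C1 B6 95 51 → 0x062FC1B69551.
0x062FC1B69551 = 6802183198033.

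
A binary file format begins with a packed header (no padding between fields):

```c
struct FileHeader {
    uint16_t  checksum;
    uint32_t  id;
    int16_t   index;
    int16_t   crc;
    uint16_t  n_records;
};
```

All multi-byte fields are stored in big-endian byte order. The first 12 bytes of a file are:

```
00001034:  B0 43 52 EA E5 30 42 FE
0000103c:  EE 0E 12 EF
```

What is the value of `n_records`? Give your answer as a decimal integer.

4847

`n_records` follows `checksum` (2 B), `id` (4 B), `index` (2 B), `crc` (2 B), so it starts at offset 2 + 4 + 2 + 2 = 10 and occupies 2 bytes.
Bytes at offsets 10..11: 12 EF.
Big-endian stores the most-significant byte at the lowest address.
The bytes are already most-significant first: 0x12EF.
0x12EF = 4847.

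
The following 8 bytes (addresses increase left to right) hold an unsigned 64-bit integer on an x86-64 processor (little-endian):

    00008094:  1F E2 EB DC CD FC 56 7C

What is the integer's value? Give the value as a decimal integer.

8959626469805122079

Little-endian stores the least-significant byte at the lowest address.
Reassemble most-significant byte first: 7C 56 FC CD DC EB E2 1F → 0x7C56FCCDDCEBE21F.
0x7C56FCCDDCEBE21F = 8959626469805122079.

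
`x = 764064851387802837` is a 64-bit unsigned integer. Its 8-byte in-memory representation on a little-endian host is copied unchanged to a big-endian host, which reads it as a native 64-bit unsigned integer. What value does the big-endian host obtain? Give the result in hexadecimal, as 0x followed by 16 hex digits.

0xD5E45424EF809A0A

764064851387802837 in 64-bit hexadecimal is 0x0A9A80EF2454E4D5.
Stored little-endian, the bytes at ascending addresses are D5 E4 54 24 EF 80 9A 0A.
Read back as big-endian, the last byte is least significant, giving 0xD5E45424EF809A0A.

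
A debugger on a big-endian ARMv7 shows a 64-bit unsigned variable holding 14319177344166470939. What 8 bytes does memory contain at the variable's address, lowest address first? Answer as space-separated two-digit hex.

C6 B7 EF ED A2 DD 25 1B

14319177344166470939 in hexadecimal, padded to 64 bits, is 0xC6B7EFEDA2DD251B.
Split into bytes (most-significant first): C6 B7 EF ED A2 DD 25 1B.
In big-endian order the high byte comes first in memory.
So the memory order matches the most-significant-first order: C6 B7 EF ED A2 DD 25 1B.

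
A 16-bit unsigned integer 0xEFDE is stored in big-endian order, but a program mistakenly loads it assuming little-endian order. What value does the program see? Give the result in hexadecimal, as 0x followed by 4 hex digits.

0xDEEF

Stored big-endian, the bytes at ascending addresses are EF DE.
Read back as little-endian, the first byte is least significant, giving 0xDEEF.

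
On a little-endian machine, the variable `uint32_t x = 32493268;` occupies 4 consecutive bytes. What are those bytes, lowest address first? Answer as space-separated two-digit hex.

32493268 in hexadecimal, padded to 32 bits, is 0x01EFCED4.
Split into bytes (most-significant first): 01 EF CE D4.
In little-endian order the low byte comes first in memory.
So at ascending addresses the bytes are D4 CE EF 01.

D4 CE EF 01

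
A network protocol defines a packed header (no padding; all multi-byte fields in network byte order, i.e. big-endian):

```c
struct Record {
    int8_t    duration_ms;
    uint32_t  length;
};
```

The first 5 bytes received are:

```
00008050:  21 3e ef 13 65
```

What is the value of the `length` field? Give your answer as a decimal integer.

`length` follows `duration_ms` (1 byte), so it starts at byte offset 1 and occupies 4 bytes.
Bytes at offsets 1..4: 3E EF 13 65.
In big-endian order the high byte comes first in memory.
The bytes are already most-significant first: 0x3EEF1365.
0x3EEF1365 = 1055855461.

1055855461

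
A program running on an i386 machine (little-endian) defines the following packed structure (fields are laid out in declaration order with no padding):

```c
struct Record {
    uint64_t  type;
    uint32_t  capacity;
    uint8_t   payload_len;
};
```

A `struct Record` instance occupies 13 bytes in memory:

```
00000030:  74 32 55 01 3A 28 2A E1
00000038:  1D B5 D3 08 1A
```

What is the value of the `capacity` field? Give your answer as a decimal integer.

`capacity` follows `type` (8 bytes), so it starts at byte offset 8 and occupies 4 bytes.
Bytes at offsets 8..11: 1D B5 D3 08.
Little-endian: lowest address holds the least-significant byte.
Reassemble most-significant byte first: 08 D3 B5 1D → 0x08D3B51D.
0x08D3B51D = 148092189.

148092189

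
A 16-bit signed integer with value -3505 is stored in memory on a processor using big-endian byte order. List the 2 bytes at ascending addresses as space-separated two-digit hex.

F2 4F

Two's complement of -3505 in 16 bits: 3505 = 0x0DB1; invert → 0xF24E; add 1 → 0xF24F.
Split into bytes (most-significant first): F2 4F.
Big-endian stores the most-significant byte at the lowest address.
So the memory order matches the most-significant-first order: F2 4F.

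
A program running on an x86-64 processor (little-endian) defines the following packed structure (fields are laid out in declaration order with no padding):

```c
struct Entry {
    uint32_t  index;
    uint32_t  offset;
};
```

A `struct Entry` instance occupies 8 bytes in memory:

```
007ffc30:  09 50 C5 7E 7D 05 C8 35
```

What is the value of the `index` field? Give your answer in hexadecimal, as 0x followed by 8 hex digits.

`index` is the first field, at byte offset 0, occupying 4 bytes.
Bytes at offsets 0..3: 09 50 C5 7E.
Little-endian: lowest address holds the least-significant byte.
Reassemble most-significant byte first: 7E C5 50 09 → 0x7EC55009.

0x7EC55009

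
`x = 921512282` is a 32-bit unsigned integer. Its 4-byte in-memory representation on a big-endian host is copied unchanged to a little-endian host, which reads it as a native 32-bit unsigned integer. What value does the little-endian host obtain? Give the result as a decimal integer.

1512697142

921512282 in 32-bit hexadecimal is 0x36ED295A.
Stored big-endian, the bytes at ascending addresses are 36 ED 29 5A.
Read back as little-endian, the first byte is least significant, giving 0x5A29ED36.
0x5A29ED36 = 1512697142.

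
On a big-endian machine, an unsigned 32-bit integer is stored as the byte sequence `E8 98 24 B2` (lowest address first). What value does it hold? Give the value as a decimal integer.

3902284978

In big-endian order the high byte comes first in memory.
The bytes are already most-significant first: 0xE89824B2.
0xE89824B2 = 3902284978.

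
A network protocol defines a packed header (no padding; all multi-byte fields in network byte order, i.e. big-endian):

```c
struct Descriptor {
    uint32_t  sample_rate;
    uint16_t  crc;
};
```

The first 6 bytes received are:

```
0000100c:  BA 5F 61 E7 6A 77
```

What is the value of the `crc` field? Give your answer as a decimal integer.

27255

`crc` follows `sample_rate` (4 bytes), so it starts at byte offset 4 and occupies 2 bytes.
Bytes at offsets 4..5: 6A 77.
In big-endian order the high byte comes first in memory.
The bytes are already most-significant first: 0x6A77.
0x6A77 = 27255.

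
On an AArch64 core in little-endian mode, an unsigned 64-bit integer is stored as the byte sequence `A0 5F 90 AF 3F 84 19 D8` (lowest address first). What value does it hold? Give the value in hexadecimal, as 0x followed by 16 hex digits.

Little-endian: lowest address holds the least-significant byte.
Reassemble most-significant byte first: D8 19 84 3F AF 90 5F A0 → 0xD819843FAF905FA0.

0xD819843FAF905FA0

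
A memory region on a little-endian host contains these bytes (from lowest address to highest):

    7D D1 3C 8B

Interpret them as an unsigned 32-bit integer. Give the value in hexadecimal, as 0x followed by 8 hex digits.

0x8B3CD17D

Little-endian: lowest address holds the least-significant byte.
Reassemble most-significant byte first: 8B 3C D1 7D → 0x8B3CD17D.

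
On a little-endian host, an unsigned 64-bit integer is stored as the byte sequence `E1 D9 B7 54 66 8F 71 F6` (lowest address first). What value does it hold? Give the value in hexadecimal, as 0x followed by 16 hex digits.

0xF6718F6654B7D9E1

Little-endian stores the least-significant byte at the lowest address.
Reassemble most-significant byte first: F6 71 8F 66 54 B7 D9 E1 → 0xF6718F6654B7D9E1.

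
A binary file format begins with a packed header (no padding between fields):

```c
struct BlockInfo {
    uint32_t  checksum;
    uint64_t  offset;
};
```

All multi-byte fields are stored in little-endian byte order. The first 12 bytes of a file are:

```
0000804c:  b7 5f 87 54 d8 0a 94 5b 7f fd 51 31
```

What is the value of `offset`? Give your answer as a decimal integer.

`offset` follows `checksum` (4 bytes), so it starts at byte offset 4 and occupies 8 bytes.
Bytes at offsets 4..11: D8 0A 94 5B 7F FD 51 31.
In little-endian order the low byte comes first in memory.
Reassemble most-significant byte first: 31 51 FD 7F 5B 94 0A D8 → 0x3151FD7F5B940AD8.
0x3151FD7F5B940AD8 = 3553900304411134680.

3553900304411134680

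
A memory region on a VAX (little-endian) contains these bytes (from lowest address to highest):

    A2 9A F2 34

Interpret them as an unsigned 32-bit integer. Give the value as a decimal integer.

Little-endian stores the least-significant byte at the lowest address.
Reassemble most-significant byte first: 34 F2 9A A2 → 0x34F29AA2.
0x34F29AA2 = 888314530.

888314530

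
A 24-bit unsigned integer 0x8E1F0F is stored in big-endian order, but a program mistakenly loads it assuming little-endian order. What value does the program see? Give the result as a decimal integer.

991118

Stored big-endian, the bytes at ascending addresses are 8E 1F 0F.
Read back as little-endian, the first byte is least significant, giving 0x0F1F8E.
0x0F1F8E = 991118.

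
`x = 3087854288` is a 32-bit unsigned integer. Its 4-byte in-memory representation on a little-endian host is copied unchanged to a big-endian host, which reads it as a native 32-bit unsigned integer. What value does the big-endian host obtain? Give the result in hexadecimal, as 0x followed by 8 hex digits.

3087854288 in 32-bit hexadecimal is 0xB80CEAD0.
Stored little-endian, the bytes at ascending addresses are D0 EA 0C B8.
Read back as big-endian, the last byte is least significant, giving 0xD0EA0CB8.

0xD0EA0CB8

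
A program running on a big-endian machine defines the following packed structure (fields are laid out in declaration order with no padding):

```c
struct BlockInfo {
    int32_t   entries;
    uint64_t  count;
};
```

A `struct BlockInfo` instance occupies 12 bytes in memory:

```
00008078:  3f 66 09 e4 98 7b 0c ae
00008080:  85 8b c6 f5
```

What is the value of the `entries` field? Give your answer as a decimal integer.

`entries` is the first field, at byte offset 0, occupying 4 bytes.
Bytes at offsets 0..3: 3F 66 09 E4.
Big-endian: lowest address holds the most-significant byte.
The bytes are already most-significant first: 0x3F6609E4.
0x3F6609E4 = 1063651812.

1063651812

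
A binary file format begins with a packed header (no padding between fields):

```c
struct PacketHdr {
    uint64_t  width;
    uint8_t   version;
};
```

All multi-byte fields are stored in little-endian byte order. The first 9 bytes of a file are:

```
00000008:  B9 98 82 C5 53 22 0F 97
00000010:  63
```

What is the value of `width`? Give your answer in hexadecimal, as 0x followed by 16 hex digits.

`width` is the first field, at byte offset 0, occupying 8 bytes.
Bytes at offsets 0..7: B9 98 82 C5 53 22 0F 97.
In little-endian order the low byte comes first in memory.
Reassemble most-significant byte first: 97 0F 22 53 C5 82 98 B9 → 0x970F2253C58298B9.

0x970F2253C58298B9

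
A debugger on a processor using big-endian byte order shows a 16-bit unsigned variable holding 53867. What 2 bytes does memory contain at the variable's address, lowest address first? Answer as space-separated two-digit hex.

53867 in hexadecimal, padded to 16 bits, is 0xD26B.
Split into bytes (most-significant first): D2 6B.
Big-endian stores the most-significant byte at the lowest address.
So the memory order matches the most-significant-first order: D2 6B.

D2 6B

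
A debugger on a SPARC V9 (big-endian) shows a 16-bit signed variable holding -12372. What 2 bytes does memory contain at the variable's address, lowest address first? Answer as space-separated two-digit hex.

CF AC

Two's complement of -12372 in 16 bits: 12372 = 0x3054; invert → 0xCFAB; add 1 → 0xCFAC.
Split into bytes (most-significant first): CF AC.
Big-endian stores the most-significant byte at the lowest address.
So the memory order matches the most-significant-first order: CF AC.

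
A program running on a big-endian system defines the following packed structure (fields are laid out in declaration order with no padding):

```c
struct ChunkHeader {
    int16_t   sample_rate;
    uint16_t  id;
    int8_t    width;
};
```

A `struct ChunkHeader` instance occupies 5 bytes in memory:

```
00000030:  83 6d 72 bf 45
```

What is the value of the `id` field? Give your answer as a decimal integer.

29375

`id` follows `sample_rate` (2 bytes), so it starts at byte offset 2 and occupies 2 bytes.
Bytes at offsets 2..3: 72 BF.
Big-endian stores the most-significant byte at the lowest address.
The bytes are already most-significant first: 0x72BF.
0x72BF = 29375.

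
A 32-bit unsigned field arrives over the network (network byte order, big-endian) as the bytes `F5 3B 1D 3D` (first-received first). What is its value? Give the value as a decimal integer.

4114292029

Big-endian: lowest address holds the most-significant byte.
The bytes are already most-significant first: 0xF53B1D3D.
0xF53B1D3D = 4114292029.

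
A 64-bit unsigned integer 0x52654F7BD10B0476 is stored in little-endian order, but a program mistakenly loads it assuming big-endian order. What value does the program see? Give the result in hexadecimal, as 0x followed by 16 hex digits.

Stored little-endian, the bytes at ascending addresses are 76 04 0B D1 7B 4F 65 52.
Read back as big-endian, the last byte is least significant, giving 0x76040BD17B4F6552.

0x76040BD17B4F6552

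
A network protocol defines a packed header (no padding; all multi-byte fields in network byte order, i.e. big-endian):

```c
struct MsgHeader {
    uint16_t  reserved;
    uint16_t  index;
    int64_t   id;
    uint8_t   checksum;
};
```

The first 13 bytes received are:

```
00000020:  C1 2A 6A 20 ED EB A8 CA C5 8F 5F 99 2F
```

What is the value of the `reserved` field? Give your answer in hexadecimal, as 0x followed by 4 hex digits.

`reserved` is the first field, at byte offset 0, occupying 2 bytes.
Bytes at offsets 0..1: C1 2A.
Big-endian: lowest address holds the most-significant byte.
The bytes are already most-significant first: 0xC12A.

0xC12A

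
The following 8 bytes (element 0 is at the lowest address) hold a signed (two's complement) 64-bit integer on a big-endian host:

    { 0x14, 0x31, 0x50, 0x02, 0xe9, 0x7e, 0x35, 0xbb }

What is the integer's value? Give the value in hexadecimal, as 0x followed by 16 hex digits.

0x14315002E97E35BB

Big-endian: lowest address holds the most-significant byte.
The bytes are already most-significant first: 0x14315002E97E35BB.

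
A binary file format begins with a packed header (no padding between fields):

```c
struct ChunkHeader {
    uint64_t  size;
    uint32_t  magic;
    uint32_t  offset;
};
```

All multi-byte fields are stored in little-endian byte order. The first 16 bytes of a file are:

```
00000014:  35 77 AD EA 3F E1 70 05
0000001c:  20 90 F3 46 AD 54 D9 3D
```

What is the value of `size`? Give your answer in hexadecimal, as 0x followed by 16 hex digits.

0x0570E13FEAAD7735

`size` is the first field, at byte offset 0, occupying 8 bytes.
Bytes at offsets 0..7: 35 77 AD EA 3F E1 70 05.
Little-endian stores the least-significant byte at the lowest address.
Reassemble most-significant byte first: 05 70 E1 3F EA AD 77 35 → 0x0570E13FEAAD7735.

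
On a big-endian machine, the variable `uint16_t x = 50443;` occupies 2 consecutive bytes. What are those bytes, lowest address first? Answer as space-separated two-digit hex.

50443 in hexadecimal, padded to 16 bits, is 0xC50B.
Split into bytes (most-significant first): C5 0B.
Big-endian stores the most-significant byte at the lowest address.
So the memory order matches the most-significant-first order: C5 0B.

C5 0B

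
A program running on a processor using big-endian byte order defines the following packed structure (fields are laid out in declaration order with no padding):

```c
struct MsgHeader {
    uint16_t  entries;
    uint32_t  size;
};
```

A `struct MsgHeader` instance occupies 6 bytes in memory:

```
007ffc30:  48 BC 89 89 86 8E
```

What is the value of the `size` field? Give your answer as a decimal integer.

`size` follows `entries` (2 bytes), so it starts at byte offset 2 and occupies 4 bytes.
Bytes at offsets 2..5: 89 89 86 8E.
Big-endian: lowest address holds the most-significant byte.
The bytes are already most-significant first: 0x8989868E.
0x8989868E = 2307491470.

2307491470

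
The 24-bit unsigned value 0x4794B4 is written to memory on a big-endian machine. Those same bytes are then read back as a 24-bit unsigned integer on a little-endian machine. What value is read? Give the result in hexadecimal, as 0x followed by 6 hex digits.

Stored big-endian, the bytes at ascending addresses are 47 94 B4.
Read back as little-endian, the first byte is least significant, giving 0xB49447.

0xB49447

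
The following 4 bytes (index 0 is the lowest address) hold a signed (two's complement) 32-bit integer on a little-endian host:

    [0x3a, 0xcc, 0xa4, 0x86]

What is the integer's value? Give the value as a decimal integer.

-2036020166

Little-endian: lowest address holds the least-significant byte.
Reassemble most-significant byte first: 86 A4 CC 3A → 0x86A4CC3A.
Top bit is set, so as a signed 32-bit value this is 0x86A4CC3A − 2^32 = -2036020166.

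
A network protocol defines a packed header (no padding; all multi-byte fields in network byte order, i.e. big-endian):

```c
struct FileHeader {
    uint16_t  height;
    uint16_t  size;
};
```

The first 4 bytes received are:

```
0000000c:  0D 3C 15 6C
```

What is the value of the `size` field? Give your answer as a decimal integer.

`size` follows `height` (2 bytes), so it starts at byte offset 2 and occupies 2 bytes.
Bytes at offsets 2..3: 15 6C.
In big-endian order the high byte comes first in memory.
The bytes are already most-significant first: 0x156C.
0x156C = 5484.

5484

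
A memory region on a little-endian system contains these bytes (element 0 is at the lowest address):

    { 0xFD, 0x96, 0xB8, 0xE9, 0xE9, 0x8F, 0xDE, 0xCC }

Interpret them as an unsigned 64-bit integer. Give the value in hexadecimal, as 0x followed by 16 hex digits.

0xCCDE8FE9E9B896FD

Little-endian stores the least-significant byte at the lowest address.
Reassemble most-significant byte first: CC DE 8F E9 E9 B8 96 FD → 0xCCDE8FE9E9B896FD.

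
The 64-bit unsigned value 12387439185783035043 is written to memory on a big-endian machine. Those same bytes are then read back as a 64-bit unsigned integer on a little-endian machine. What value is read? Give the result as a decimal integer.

11751117217079945643

12387439185783035043 in 64-bit hexadecimal is 0xABE9064ED95A14A3.
Stored big-endian, the bytes at ascending addresses are AB E9 06 4E D9 5A 14 A3.
Read back as little-endian, the first byte is least significant, giving 0xA3145AD94E06E9AB.
0xA3145AD94E06E9AB = 11751117217079945643.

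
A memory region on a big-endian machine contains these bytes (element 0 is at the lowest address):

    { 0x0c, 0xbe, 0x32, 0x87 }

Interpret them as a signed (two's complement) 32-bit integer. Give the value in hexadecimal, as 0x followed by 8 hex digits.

0x0CBE3287

In big-endian order the high byte comes first in memory.
The bytes are already most-significant first: 0x0CBE3287.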